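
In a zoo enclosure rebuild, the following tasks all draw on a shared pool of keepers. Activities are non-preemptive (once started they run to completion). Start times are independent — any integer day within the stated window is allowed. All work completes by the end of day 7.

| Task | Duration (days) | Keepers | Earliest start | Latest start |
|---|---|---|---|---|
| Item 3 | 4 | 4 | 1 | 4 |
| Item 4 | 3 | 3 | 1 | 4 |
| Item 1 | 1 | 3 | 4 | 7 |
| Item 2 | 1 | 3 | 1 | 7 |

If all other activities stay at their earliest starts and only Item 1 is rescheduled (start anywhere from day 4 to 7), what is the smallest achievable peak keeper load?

Item 1@4: d1:10  d2:7  d3:7  d4:7  d5:0  d6:0  d7:0 → peak 10
Item 1@5: d1:10  d2:7  d3:7  d4:4  d5:3  d6:0  d7:0 → peak 10
Item 1@6: d1:10  d2:7  d3:7  d4:4  d5:0  d6:3  d7:0 → peak 10
Item 1@7: d1:10  d2:7  d3:7  d4:4  d5:0  d6:0  d7:3 → peak 10
Best is Item 1@4, peak 10.

10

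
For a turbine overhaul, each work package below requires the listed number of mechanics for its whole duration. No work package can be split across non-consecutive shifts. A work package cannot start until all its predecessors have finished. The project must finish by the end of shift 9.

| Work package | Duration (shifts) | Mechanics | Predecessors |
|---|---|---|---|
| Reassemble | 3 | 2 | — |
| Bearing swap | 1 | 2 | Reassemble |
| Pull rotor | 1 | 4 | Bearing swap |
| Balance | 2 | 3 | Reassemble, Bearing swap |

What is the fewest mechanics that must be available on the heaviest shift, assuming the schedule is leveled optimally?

4

Early-start (Reassemble@1, Bearing swap@4, Pull rotor@5, Balance@5) gives peak 7: s1:2  s2:2  s3:2  s4:2  s5:7  s6:3  s7:0  s8:0  s9:0.
Shift Balance→6.
Schedule Reassemble@1, Bearing swap@4, Pull rotor@5, Balance@6: s1:2  s2:2  s3:2  s4:2  s5:4  s6:3  s7:3  s8:0  s9:0 — peak 4.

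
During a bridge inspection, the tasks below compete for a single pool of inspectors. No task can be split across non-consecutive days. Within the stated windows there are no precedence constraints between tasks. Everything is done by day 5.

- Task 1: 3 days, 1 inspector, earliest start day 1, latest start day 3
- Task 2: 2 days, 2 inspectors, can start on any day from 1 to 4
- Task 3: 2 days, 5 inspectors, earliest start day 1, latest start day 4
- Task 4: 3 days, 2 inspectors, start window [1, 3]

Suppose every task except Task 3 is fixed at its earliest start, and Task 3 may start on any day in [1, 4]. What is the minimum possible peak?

Task 3@1: d1:10  d2:10  d3:3  d4:0  d5:0 → peak 10
Task 3@2: d1:5  d2:10  d3:8  d4:0  d5:0 → peak 10
Task 3@3: d1:5  d2:5  d3:8  d4:5  d5:0 → peak 8
Task 3@4: d1:5  d2:5  d3:3  d4:5  d5:5 → peak 5
Best is Task 3@4, peak 5.

5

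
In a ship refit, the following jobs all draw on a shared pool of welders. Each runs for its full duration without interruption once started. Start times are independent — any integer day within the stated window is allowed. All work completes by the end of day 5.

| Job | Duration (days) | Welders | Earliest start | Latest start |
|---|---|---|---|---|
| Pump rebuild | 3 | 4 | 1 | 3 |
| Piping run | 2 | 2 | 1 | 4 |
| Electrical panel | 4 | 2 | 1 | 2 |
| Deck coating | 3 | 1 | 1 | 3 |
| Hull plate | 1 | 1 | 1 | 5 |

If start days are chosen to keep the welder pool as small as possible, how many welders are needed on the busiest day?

7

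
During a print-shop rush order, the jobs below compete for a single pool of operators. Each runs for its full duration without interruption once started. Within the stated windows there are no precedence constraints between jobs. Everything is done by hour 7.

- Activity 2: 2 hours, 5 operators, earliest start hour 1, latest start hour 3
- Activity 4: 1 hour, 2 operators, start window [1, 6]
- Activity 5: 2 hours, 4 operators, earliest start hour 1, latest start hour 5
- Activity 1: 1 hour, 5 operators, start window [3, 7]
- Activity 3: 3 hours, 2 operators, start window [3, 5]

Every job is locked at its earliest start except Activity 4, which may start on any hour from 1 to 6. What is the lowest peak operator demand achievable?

Activity 4@1: h1:11  h2:9  h3:7  h4:2  h5:2  h6:0  h7:0 → peak 11
Activity 4@2: h1:9  h2:11  h3:7  h4:2  h5:2  h6:0  h7:0 → peak 11
Activity 4@3: h1:9  h2:9  h3:9  h4:2  h5:2  h6:0  h7:0 → peak 9
Activity 4@4: h1:9  h2:9  h3:7  h4:4  h5:2  h6:0  h7:0 → peak 9
Activity 4@5: h1:9  h2:9  h3:7  h4:2  h5:4  h6:0  h7:0 → peak 9
Activity 4@6: h1:9  h2:9  h3:7  h4:2  h5:2  h6:2  h7:0 → peak 9
Best is Activity 4@3, peak 9.

9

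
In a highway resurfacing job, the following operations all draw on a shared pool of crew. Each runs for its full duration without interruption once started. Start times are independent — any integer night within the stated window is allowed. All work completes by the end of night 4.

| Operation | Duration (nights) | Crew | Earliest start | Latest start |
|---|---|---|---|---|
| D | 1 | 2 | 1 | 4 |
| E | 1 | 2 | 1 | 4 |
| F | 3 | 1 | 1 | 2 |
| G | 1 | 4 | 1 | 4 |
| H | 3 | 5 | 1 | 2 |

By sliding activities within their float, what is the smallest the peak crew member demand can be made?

7

Early-start (D@1, E@1, F@1, G@1, H@1) gives peak 14: n1:14  n2:6  n3:6  n4:0.
Shift E→4, H→2.
Schedule D@1, E@4, F@1, G@1, H@2: n1:7  n2:6  n3:6  n4:7 — peak 7.
Total crew member-nights = 26 over 4 nights ⇒ peak ≥ ⌈26/4⌉ = 7, so 7 is optimal.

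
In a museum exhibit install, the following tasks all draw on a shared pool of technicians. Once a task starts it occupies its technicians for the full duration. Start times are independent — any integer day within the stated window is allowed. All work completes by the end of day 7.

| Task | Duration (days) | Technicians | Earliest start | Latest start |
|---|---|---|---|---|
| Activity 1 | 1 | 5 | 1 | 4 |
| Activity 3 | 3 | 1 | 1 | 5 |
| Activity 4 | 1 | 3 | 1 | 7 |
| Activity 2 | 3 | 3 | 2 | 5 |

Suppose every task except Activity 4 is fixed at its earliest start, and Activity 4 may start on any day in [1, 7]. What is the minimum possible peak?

6

Activity 4@1: d1:9  d2:4  d3:4  d4:3  d5:0  d6:0  d7:0 → peak 9
Activity 4@2: d1:6  d2:7  d3:4  d4:3  d5:0  d6:0  d7:0 → peak 7
Activity 4@3: d1:6  d2:4  d3:7  d4:3  d5:0  d6:0  d7:0 → peak 7
Activity 4@4: d1:6  d2:4  d3:4  d4:6  d5:0  d6:0  d7:0 → peak 6
Activity 4@5: d1:6  d2:4  d3:4  d4:3  d5:3  d6:0  d7:0 → peak 6
Activity 4@6: d1:6  d2:4  d3:4  d4:3  d5:0  d6:3  d7:0 → peak 6
Activity 4@7: d1:6  d2:4  d3:4  d4:3  d5:0  d6:0  d7:3 → peak 6
Best is Activity 4@4, peak 6.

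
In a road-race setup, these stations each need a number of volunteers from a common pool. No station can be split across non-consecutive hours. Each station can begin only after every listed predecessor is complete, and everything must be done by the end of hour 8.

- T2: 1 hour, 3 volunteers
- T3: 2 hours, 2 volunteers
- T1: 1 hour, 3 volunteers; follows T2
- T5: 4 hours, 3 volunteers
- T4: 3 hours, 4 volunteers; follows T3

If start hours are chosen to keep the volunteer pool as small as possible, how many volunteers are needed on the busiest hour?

6

Early-start (T2@1, T3@1, T1@2, T5@1, T4@3) gives peak 8: h1:8  h2:8  h3:7  h4:7  h5:4  h6:0  h7:0  h8:0.
Shift T1→3, T5→2, T4→6.
Schedule T2@1, T3@1, T1@3, T5@2, T4@6: h1:5  h2:5  h3:6  h4:3  h5:3  h6:4  h7:4  h8:4 — peak 6.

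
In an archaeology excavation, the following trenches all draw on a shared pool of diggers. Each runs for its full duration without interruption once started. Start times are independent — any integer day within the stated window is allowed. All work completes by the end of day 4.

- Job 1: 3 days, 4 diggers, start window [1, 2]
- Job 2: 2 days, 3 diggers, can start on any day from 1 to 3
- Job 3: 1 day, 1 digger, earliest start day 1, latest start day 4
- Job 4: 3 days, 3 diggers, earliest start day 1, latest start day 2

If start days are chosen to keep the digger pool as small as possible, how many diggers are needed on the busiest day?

10

Early-start (Job 1@1, Job 2@1, Job 3@1, Job 4@1) gives peak 11: d1:11  d2:10  d3:7  d4:0.
Shift Job 4→2.
Schedule Job 1@1, Job 2@1, Job 3@1, Job 4@2: d1:8  d2:10  d3:7  d4:3 — peak 10.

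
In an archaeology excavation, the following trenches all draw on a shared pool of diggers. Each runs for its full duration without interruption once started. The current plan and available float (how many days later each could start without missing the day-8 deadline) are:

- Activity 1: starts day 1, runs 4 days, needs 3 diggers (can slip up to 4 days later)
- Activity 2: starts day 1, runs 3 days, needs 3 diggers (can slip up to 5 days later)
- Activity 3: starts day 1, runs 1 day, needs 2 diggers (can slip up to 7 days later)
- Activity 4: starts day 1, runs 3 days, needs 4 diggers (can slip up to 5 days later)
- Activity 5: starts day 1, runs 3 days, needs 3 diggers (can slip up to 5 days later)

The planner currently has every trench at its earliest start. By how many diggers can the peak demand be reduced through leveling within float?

8

Early-start peak: d1:15  d2:13  d3:13  d4:3  d5:0  d6:0  d7:0  d8:0 ⇒ 15.
Leveled (Activity 1@1, Activity 2@1, Activity 3@4, Activity 4@5, Activity 5@5): d1:6  d2:6  d3:6  d4:5  d5:7  d6:7  d7:7  d8:0 ⇒ 7.
Reduction 15 − 7 = 8.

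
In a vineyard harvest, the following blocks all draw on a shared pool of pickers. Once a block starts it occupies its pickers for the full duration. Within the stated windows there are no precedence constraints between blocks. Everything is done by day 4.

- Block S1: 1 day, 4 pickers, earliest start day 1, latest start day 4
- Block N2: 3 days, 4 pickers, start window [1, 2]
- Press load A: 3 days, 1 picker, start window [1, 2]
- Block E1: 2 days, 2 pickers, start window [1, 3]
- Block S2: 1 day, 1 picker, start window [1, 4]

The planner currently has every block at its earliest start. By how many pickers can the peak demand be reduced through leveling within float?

Early-start peak: d1:12  d2:7  d3:5  d4:0 ⇒ 12.
Leveled (Block S1@1, Block N2@2, Press load A@1, Block E1@1, Block S2@3): d1:7  d2:7  d3:6  d4:4 ⇒ 7.
Reduction 12 − 7 = 5.

5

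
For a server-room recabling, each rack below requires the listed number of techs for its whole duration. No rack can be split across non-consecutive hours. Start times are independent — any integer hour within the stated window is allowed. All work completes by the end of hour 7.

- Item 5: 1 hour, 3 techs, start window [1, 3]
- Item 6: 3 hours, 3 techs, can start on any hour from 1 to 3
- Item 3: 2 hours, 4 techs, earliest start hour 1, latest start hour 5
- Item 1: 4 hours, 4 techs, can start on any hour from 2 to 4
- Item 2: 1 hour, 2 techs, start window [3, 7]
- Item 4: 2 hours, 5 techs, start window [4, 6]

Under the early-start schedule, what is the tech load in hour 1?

10

At early start, hour 1 has: Item 5, Item 6, Item 3.
Demand: 3 + 3 + 4 = 10.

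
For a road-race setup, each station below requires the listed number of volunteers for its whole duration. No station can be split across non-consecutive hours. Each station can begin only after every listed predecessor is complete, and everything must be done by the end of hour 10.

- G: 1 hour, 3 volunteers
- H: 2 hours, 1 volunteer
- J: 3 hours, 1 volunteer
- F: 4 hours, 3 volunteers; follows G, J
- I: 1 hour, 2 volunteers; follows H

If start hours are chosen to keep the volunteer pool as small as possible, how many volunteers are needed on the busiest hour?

3

Early-start (G@1, H@1, J@1, F@4, I@3) gives peak 5: h1:5  h2:2  h3:3  h4:3  h5:3  h6:3  h7:3  h8:0  h9:0  h10:0.
Shift H→2, J→2, F→5, I→4.
Schedule G@1, H@2, J@2, F@5, I@4: h1:3  h2:2  h3:2  h4:3  h5:3  h6:3  h7:3  h8:3  h9:0  h10:0 — peak 3.
Total volunteer-hours = 22 over 10 hours ⇒ peak ≥ ⌈22/10⌉ = 3, so 3 is optimal.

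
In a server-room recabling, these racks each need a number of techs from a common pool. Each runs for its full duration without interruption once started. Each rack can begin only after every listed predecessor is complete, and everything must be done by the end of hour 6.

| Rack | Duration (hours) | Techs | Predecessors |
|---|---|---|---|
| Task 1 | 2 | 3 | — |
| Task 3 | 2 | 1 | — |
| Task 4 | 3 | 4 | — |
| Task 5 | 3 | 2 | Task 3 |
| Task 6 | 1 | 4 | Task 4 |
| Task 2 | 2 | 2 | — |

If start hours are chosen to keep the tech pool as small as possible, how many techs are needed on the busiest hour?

Early-start (Task 1@1, Task 3@1, Task 4@1, Task 5@3, Task 6@4, Task 2@1) gives peak 10: h1:10  h2:10  h3:6  h4:6  h5:2  h6:0.
Shift Task 4→3, Task 6→6.
Schedule Task 1@1, Task 3@1, Task 4@3, Task 5@3, Task 6@6, Task 2@1: h1:6  h2:6  h3:6  h4:6  h5:6  h6:4 — peak 6.
Total tech-hours = 34 over 6 hours ⇒ peak ≥ ⌈34/6⌉ = 6, so 6 is optimal.

6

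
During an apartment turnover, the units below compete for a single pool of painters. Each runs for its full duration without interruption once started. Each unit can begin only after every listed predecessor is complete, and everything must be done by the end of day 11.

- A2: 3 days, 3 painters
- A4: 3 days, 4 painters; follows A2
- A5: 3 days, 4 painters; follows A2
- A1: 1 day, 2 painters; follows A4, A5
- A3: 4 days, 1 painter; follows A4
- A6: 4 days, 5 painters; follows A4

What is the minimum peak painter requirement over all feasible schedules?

Schedule A2@1, A4@4, A5@4, A1@7, A3@7, A6@7: d1:3  d2:3  d3:3  d4:8  d5:8  d6:8  d7:8  d8:6  d9:6  d10:6  d11:0 — peak 8.

8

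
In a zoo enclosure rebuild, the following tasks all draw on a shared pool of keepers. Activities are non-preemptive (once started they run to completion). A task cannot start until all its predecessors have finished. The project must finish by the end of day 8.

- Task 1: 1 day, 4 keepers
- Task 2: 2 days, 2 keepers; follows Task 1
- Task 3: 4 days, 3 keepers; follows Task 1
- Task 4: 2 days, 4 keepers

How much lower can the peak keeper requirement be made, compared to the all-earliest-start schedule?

4

Early-start peak: d1:8  d2:9  d3:5  d4:3  d5:3  d6:0  d7:0  d8:0 ⇒ 9.
Leveled (Task 1@1, Task 2@2, Task 3@2, Task 4@6): d1:4  d2:5  d3:5  d4:3  d5:3  d6:4  d7:4  d8:0 ⇒ 5.
Reduction 9 − 5 = 4.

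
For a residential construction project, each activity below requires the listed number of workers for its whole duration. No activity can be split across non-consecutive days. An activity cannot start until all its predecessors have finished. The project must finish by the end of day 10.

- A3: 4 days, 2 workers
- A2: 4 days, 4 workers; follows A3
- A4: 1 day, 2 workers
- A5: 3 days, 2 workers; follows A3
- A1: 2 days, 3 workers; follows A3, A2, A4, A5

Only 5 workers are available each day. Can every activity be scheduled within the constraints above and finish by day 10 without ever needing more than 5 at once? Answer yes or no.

no

The minimum achievable peak is 6; 5 < 6, so no feasible schedule stays within the cap.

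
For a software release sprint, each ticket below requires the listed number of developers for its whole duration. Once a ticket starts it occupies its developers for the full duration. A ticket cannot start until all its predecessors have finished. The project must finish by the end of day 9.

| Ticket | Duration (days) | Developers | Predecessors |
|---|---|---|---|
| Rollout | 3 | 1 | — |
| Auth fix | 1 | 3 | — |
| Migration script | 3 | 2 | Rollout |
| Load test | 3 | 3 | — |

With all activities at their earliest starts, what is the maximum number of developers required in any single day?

7

Early-start schedule: Rollout@1, Auth fix@1, Migration script@4, Load test@1.
Load per day: day 1: 7, day 2: 4, day 3: 4, day 4: 2, day 5: 2, day 6: 2, day 7: 0, day 8: 0, day 9: 0.
Peak is 7.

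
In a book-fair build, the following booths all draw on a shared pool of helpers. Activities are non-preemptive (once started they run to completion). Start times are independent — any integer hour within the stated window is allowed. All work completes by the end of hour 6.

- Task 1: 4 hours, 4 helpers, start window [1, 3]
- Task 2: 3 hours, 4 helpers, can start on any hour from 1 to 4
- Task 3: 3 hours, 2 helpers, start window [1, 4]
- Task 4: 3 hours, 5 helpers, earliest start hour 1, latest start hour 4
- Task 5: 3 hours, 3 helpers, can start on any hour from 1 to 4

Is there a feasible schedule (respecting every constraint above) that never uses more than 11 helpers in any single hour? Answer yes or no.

yes

Schedule Task 1@1, Task 2@1, Task 3@4, Task 4@4, Task 5@1: h1:11  h2:11  h3:11  h4:11  h5:7  h6:7 — peak 11 ≤ 11.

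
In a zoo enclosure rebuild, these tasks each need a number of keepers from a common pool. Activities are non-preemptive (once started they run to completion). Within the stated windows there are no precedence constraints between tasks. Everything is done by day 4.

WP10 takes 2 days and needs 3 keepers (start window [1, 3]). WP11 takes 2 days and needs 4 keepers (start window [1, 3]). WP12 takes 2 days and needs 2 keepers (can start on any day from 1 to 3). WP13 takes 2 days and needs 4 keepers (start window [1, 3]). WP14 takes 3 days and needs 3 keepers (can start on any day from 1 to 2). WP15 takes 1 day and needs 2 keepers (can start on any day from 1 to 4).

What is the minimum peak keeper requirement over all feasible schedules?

10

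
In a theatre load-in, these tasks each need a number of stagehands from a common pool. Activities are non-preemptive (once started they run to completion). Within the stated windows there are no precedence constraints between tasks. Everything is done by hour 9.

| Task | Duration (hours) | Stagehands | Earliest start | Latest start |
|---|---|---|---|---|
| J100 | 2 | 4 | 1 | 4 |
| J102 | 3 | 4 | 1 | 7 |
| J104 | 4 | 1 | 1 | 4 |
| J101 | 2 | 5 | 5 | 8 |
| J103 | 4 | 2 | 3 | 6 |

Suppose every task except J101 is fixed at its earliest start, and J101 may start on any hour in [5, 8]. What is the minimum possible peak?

J101@5: h1:9  h2:9  h3:7  h4:3  h5:7  h6:7  h7:0  h8:0  h9:0 → peak 9
J101@6: h1:9  h2:9  h3:7  h4:3  h5:2  h6:7  h7:5  h8:0  h9:0 → peak 9
J101@7: h1:9  h2:9  h3:7  h4:3  h5:2  h6:2  h7:5  h8:5  h9:0 → peak 9
J101@8: h1:9  h2:9  h3:7  h4:3  h5:2  h6:2  h7:0  h8:5  h9:5 → peak 9
Best is J101@5, peak 9.

9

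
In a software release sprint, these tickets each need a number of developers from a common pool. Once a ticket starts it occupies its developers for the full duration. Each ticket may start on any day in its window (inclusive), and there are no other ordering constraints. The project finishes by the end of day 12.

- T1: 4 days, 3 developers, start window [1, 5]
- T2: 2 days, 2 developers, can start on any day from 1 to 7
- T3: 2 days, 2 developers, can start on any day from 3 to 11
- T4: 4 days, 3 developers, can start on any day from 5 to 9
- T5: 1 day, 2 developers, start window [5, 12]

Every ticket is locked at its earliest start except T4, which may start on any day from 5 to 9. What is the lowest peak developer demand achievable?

T4@5: d1:5  d2:5  d3:5  d4:5  d5:5  d6:3  d7:3  d8:3  d9:0  d10:0  d11:0  d12:0 → peak 5
T4@6: d1:5  d2:5  d3:5  d4:5  d5:2  d6:3  d7:3  d8:3  d9:3  d10:0  d11:0  d12:0 → peak 5
T4@7: d1:5  d2:5  d3:5  d4:5  d5:2  d6:0  d7:3  d8:3  d9:3  d10:3  d11:0  d12:0 → peak 5
T4@8: d1:5  d2:5  d3:5  d4:5  d5:2  d6:0  d7:0  d8:3  d9:3  d10:3  d11:3  d12:0 → peak 5
T4@9: d1:5  d2:5  d3:5  d4:5  d5:2  d6:0  d7:0  d8:0  d9:3  d10:3  d11:3  d12:3 → peak 5
Best is T4@5, peak 5.

5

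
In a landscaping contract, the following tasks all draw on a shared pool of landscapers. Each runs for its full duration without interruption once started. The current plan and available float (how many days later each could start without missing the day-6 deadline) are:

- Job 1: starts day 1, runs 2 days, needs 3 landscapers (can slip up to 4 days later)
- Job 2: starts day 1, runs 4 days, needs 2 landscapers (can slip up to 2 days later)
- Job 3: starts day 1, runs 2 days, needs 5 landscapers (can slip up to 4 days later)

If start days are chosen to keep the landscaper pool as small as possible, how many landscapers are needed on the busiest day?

5

Early-start (Job 1@1, Job 2@1, Job 3@1) gives peak 10: d1:10  d2:10  d3:2  d4:2  d5:0  d6:0.
Shift Job 3→5.
Schedule Job 1@1, Job 2@1, Job 3@5: d1:5  d2:5  d3:2  d4:2  d5:5  d6:5 — peak 5.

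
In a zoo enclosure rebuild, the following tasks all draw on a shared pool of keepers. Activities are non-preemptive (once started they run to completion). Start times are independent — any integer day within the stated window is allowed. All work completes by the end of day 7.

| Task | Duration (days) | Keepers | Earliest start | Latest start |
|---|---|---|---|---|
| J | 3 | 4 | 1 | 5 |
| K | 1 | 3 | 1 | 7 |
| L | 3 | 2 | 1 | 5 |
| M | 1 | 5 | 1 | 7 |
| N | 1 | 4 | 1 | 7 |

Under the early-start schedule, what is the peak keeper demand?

Early-start schedule: J@1, K@1, L@1, M@1, N@1.
Load per day: day 1: 18, day 2: 6, day 3: 6, day 4: 0, day 5: 0, day 6: 0, day 7: 0.
Peak is 18.

18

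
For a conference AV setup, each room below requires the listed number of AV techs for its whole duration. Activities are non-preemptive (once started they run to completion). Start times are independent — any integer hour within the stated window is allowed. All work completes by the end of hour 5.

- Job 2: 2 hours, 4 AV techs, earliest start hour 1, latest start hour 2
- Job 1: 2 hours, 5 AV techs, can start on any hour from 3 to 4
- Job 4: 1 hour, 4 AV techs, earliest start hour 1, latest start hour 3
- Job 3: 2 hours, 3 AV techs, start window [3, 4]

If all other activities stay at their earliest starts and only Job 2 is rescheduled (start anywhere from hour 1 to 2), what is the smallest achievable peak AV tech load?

Job 2@1: h1:8  h2:4  h3:8  h4:8  h5:0 → peak 8
Job 2@2: h1:4  h2:4  h3:12  h4:8  h5:0 → peak 12
Best is Job 2@1, peak 8.

8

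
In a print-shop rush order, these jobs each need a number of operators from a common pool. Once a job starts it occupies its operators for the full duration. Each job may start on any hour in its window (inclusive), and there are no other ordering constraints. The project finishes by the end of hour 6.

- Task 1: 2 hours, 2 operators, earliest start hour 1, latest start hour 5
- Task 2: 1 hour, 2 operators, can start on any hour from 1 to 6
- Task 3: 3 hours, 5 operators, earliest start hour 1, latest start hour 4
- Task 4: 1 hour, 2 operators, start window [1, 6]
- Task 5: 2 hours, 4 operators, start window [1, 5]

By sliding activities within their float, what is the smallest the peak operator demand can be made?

Early-start (Task 1@1, Task 2@1, Task 3@1, Task 4@1, Task 5@1) gives peak 15: h1:15  h2:11  h3:5  h4:0  h5:0  h6:0.
Shift Task 3→4, Task 5→2.
Schedule Task 1@1, Task 2@1, Task 3@4, Task 4@1, Task 5@2: h1:6  h2:6  h3:4  h4:5  h5:5  h6:5 — peak 6.
Total operator-hours = 31 over 6 hours ⇒ peak ≥ ⌈31/6⌉ = 6, so 6 is optimal.

6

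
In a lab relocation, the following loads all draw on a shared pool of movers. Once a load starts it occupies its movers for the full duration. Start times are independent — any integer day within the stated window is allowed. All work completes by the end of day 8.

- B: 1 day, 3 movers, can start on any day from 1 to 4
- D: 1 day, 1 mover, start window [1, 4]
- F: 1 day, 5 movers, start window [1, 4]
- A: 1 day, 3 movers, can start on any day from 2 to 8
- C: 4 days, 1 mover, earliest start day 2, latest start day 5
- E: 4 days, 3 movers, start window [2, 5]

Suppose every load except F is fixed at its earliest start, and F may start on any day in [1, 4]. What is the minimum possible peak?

F@1: d1:9  d2:7  d3:4  d4:4  d5:4  d6:0  d7:0  d8:0 → peak 9
F@2: d1:4  d2:12  d3:4  d4:4  d5:4  d6:0  d7:0  d8:0 → peak 12
F@3: d1:4  d2:7  d3:9  d4:4  d5:4  d6:0  d7:0  d8:0 → peak 9
F@4: d1:4  d2:7  d3:4  d4:9  d5:4  d6:0  d7:0  d8:0 → peak 9
Best is F@1, peak 9.

9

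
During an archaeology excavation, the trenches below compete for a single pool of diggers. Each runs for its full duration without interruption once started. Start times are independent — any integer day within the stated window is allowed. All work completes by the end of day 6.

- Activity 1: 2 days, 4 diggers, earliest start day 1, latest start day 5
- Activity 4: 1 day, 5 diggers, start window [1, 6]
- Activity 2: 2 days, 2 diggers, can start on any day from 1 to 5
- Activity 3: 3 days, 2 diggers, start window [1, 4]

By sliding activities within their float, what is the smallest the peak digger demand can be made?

5

Early-start (Activity 1@1, Activity 4@1, Activity 2@1, Activity 3@1) gives peak 13: d1:13  d2:8  d3:2  d4:0  d5:0  d6:0.
Shift Activity 4→3, Activity 2→4, Activity 3→4.
Schedule Activity 1@1, Activity 4@3, Activity 2@4, Activity 3@4: d1:4  d2:4  d3:5  d4:4  d5:4  d6:2 — peak 5.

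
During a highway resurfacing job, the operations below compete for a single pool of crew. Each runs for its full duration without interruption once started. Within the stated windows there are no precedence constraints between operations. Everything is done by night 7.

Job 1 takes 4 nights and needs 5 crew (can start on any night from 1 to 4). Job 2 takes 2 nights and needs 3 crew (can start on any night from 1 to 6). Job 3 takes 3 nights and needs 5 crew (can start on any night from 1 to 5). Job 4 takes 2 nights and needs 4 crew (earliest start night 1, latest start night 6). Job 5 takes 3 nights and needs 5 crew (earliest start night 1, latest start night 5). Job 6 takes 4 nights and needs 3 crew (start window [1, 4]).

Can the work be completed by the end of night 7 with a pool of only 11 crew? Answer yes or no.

no

The minimum achievable peak is 12; 11 < 12, so no feasible schedule stays within the cap.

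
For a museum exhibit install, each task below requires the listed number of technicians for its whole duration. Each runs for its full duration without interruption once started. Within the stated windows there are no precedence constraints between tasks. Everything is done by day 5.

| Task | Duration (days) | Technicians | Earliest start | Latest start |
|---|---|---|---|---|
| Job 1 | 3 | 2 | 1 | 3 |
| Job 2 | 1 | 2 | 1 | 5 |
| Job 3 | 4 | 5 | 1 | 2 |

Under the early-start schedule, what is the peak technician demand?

9

Early-start schedule: Job 1@1, Job 2@1, Job 3@1.
Load per day: day 1: 9, day 2: 7, day 3: 7, day 4: 5, day 5: 0.
Peak is 9.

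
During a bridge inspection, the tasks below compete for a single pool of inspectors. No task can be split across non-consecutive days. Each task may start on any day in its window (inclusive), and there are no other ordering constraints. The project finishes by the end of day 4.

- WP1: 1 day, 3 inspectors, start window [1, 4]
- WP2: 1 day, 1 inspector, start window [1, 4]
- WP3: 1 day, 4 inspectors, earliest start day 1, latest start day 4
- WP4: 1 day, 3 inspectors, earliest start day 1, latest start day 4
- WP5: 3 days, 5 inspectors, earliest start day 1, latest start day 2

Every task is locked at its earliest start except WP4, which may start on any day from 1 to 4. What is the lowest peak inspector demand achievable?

WP4@1: d1:16  d2:5  d3:5  d4:0 → peak 16
WP4@2: d1:13  d2:8  d3:5  d4:0 → peak 13
WP4@3: d1:13  d2:5  d3:8  d4:0 → peak 13
WP4@4: d1:13  d2:5  d3:5  d4:3 → peak 13
Best is WP4@2, peak 13.

13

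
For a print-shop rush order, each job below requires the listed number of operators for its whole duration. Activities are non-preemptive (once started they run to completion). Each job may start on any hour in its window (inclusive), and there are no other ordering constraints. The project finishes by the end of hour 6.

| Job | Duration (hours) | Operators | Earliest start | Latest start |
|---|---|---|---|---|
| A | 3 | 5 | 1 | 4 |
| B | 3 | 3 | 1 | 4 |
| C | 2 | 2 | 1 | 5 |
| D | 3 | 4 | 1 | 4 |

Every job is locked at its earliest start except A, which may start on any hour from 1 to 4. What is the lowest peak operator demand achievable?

9

A@1: h1:14  h2:14  h3:12  h4:0  h5:0  h6:0 → peak 14
A@2: h1:9  h2:14  h3:12  h4:5  h5:0  h6:0 → peak 14
A@3: h1:9  h2:9  h3:12  h4:5  h5:5  h6:0 → peak 12
A@4: h1:9  h2:9  h3:7  h4:5  h5:5  h6:5 → peak 9
Best is A@4, peak 9.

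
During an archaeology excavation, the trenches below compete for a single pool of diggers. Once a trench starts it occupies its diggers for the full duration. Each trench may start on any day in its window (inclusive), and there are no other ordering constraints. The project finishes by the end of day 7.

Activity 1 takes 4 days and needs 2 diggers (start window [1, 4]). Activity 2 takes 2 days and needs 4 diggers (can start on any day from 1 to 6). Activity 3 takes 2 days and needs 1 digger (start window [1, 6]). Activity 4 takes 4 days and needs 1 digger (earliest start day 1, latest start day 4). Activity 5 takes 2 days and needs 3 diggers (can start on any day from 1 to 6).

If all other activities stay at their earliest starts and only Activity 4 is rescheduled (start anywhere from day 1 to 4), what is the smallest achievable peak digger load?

10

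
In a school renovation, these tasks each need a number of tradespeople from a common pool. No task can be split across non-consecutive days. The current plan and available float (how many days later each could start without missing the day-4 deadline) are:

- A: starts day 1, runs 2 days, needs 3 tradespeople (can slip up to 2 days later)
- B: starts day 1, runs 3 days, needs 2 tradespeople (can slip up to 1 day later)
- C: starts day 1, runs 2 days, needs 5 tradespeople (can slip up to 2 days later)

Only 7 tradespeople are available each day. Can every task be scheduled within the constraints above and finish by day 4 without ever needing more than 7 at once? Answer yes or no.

Schedule A@1, B@1, C@3: d1:5  d2:5  d3:7  d4:5 — peak 7 ≤ 7.

yes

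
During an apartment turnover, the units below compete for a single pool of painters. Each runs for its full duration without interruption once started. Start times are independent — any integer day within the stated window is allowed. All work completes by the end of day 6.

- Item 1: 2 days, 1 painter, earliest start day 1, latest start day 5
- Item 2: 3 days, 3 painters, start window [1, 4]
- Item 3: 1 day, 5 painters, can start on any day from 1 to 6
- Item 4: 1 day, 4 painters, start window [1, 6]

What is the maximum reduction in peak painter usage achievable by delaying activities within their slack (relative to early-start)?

Early-start peak: d1:13  d2:4  d3:3  d4:0  d5:0  d6:0 ⇒ 13.
Leveled (Item 1@1, Item 2@1, Item 3@4, Item 4@5): d1:4  d2:4  d3:3  d4:5  d5:4  d6:0 ⇒ 5.
Reduction 13 − 5 = 8.

8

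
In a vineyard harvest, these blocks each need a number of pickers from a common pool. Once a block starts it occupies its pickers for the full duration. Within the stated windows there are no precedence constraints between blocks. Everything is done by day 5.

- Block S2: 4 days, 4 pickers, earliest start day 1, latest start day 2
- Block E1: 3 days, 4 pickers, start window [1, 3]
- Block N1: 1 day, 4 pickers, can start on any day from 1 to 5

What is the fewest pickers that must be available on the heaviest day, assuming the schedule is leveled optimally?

Early-start (Block S2@1, Block E1@1, Block N1@1) gives peak 12: d1:12  d2:8  d3:8  d4:4  d5:0.
Shift Block N1→4.
Schedule Block S2@1, Block E1@1, Block N1@4: d1:8  d2:8  d3:8  d4:8  d5:0 — peak 8.

8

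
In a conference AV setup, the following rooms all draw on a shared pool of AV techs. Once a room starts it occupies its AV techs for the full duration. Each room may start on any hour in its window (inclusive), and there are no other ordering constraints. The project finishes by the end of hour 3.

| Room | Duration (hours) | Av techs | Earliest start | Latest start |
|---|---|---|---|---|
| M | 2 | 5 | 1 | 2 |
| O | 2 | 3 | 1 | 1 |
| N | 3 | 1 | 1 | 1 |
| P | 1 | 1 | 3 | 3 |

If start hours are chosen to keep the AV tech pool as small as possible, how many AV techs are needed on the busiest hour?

Schedule M@1, O@1, N@1, P@3: h1:9  h2:9  h3:2 — peak 9.
No arrangement of the 2 feasible schedules does better.

9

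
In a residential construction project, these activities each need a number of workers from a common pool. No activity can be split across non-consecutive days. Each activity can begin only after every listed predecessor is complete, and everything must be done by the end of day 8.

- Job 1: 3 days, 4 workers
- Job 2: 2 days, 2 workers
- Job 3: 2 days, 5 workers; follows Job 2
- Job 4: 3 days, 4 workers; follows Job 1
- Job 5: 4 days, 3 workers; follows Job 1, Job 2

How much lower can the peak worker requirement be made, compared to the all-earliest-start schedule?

Early-start peak: d1:6  d2:6  d3:9  d4:12  d5:7  d6:7  d7:3  d8:0 ⇒ 12.
Leveled (Job 1@1, Job 2@1, Job 3@4, Job 4@6, Job 5@4): d1:6  d2:6  d3:4  d4:8  d5:8  d6:7  d7:7  d8:4 ⇒ 8.
Reduction 12 − 8 = 4.

4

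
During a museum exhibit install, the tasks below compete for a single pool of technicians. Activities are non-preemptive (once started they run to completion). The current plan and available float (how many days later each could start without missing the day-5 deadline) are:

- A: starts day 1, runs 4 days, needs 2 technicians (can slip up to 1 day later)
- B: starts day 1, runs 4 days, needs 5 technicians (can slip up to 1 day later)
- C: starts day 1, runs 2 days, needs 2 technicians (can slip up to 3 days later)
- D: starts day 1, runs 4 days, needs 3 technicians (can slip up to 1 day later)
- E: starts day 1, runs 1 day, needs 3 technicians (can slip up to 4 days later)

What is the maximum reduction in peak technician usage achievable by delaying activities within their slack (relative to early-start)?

Early-start peak: d1:15  d2:12  d3:10  d4:10  d5:0 ⇒ 15.
Leveled (A@1, B@1, C@1, D@1, E@5): d1:12  d2:12  d3:10  d4:10  d5:3 ⇒ 12.
Reduction 15 − 12 = 3.

3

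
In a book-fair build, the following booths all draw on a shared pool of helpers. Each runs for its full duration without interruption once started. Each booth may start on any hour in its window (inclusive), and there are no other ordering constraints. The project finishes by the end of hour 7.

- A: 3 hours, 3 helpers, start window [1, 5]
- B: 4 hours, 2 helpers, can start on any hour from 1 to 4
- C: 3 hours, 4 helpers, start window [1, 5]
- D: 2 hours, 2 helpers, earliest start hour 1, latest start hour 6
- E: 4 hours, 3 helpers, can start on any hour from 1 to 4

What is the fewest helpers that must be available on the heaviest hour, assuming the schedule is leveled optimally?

7

Early-start (A@1, B@1, C@1, D@1, E@1) gives peak 14: h1:14  h2:14  h3:12  h4:5  h5:0  h6:0  h7:0.
Shift C→5, E→4.
Schedule A@1, B@1, C@5, D@1, E@4: h1:7  h2:7  h3:5  h4:5  h5:7  h6:7  h7:7 — peak 7.
Total helper-hours = 45 over 7 hours ⇒ peak ≥ ⌈45/7⌉ = 7, so 7 is optimal.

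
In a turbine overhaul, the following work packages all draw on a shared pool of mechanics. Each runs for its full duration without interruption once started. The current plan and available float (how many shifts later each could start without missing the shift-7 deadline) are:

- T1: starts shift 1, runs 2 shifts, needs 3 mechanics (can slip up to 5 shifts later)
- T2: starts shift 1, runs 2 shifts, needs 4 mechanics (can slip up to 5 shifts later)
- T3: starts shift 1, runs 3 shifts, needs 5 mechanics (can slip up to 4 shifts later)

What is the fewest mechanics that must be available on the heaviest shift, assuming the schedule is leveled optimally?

5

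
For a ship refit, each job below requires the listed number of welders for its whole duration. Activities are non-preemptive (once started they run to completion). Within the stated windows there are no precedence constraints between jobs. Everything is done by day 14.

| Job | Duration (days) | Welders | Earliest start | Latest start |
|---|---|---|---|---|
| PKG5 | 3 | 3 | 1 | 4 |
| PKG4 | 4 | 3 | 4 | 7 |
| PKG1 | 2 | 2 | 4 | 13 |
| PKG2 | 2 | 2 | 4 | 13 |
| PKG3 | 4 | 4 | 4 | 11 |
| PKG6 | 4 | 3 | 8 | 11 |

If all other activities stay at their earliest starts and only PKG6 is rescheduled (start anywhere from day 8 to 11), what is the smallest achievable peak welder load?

11

PKG6@8: d1:3  d2:3  d3:3  d4:11  d5:11  d6:7  d7:7  d8:3  d9:3  d10:3  d11:3  d12:0  d13:0  d14:0 → peak 11
PKG6@9: d1:3  d2:3  d3:3  d4:11  d5:11  d6:7  d7:7  d8:0  d9:3  d10:3  d11:3  d12:3  d13:0  d14:0 → peak 11
PKG6@10: d1:3  d2:3  d3:3  d4:11  d5:11  d6:7  d7:7  d8:0  d9:0  d10:3  d11:3  d12:3  d13:3  d14:0 → peak 11
PKG6@11: d1:3  d2:3  d3:3  d4:11  d5:11  d6:7  d7:7  d8:0  d9:0  d10:0  d11:3  d12:3  d13:3  d14:3 → peak 11
Best is PKG6@8, peak 11.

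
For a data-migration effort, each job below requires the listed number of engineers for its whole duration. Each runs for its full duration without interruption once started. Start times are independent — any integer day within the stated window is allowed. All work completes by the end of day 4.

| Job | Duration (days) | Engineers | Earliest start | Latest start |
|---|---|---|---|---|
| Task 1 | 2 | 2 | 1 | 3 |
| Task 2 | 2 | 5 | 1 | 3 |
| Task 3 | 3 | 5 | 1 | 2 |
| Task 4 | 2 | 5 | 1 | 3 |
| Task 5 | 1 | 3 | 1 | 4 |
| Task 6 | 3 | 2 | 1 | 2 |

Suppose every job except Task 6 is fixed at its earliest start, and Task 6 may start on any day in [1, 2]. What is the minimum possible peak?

20

Task 6@1: d1:22  d2:19  d3:7  d4:0 → peak 22
Task 6@2: d1:20  d2:19  d3:7  d4:2 → peak 20
Best is Task 6@2, peak 20.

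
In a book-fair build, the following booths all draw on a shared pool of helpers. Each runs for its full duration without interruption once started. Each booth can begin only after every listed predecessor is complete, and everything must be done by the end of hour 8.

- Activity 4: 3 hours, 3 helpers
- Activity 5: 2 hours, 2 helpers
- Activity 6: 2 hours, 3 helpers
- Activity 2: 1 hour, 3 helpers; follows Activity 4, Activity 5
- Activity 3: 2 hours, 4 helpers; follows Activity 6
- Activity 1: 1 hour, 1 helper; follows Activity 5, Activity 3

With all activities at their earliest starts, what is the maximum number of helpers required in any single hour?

8

Early-start schedule: Activity 4@1, Activity 5@1, Activity 6@1, Activity 2@4, Activity 3@3, Activity 1@5.
Load per hour: hour 1: 8, hour 2: 8, hour 3: 7, hour 4: 7, hour 5: 1, hour 6: 0, hour 7: 0, hour 8: 0.
Peak is 8.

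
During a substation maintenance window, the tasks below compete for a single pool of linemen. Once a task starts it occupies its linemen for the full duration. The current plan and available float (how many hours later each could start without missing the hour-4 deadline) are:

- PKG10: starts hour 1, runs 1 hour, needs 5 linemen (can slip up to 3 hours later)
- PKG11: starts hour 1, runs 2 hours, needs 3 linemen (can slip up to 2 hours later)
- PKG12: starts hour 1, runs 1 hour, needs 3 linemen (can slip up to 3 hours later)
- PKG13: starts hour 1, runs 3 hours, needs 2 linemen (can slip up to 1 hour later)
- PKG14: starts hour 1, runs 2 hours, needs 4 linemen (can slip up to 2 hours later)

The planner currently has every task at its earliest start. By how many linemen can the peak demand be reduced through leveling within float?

9

Early-start peak: h1:17  h2:9  h3:2  h4:0 ⇒ 17.
Leveled (PKG10@1, PKG11@1, PKG12@2, PKG13@2, PKG14@3): h1:8  h2:8  h3:6  h4:6 ⇒ 8.
Reduction 17 − 8 = 9.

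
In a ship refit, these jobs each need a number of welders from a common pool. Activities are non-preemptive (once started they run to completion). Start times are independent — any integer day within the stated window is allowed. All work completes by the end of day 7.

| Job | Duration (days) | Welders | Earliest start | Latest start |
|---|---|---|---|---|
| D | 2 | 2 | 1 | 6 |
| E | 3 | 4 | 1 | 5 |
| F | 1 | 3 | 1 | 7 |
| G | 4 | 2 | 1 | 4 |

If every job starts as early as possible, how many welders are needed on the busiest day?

Early-start schedule: D@1, E@1, F@1, G@1.
Load per day: day 1: 11, day 2: 8, day 3: 6, day 4: 2, day 5: 0, day 6: 0, day 7: 0.
Peak is 11.

11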